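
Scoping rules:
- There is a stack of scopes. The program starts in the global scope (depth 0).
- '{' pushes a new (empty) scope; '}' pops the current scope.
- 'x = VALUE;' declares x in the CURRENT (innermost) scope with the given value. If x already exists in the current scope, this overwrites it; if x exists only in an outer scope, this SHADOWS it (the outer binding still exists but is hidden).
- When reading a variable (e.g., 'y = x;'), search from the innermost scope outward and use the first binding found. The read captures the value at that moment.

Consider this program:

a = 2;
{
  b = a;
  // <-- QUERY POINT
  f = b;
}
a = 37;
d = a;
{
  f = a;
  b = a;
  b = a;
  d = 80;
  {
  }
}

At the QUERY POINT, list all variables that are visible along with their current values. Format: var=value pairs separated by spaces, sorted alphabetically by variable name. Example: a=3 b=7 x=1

Answer: a=2 b=2

Derivation:
Step 1: declare a=2 at depth 0
Step 2: enter scope (depth=1)
Step 3: declare b=(read a)=2 at depth 1
Visible at query point: a=2 b=2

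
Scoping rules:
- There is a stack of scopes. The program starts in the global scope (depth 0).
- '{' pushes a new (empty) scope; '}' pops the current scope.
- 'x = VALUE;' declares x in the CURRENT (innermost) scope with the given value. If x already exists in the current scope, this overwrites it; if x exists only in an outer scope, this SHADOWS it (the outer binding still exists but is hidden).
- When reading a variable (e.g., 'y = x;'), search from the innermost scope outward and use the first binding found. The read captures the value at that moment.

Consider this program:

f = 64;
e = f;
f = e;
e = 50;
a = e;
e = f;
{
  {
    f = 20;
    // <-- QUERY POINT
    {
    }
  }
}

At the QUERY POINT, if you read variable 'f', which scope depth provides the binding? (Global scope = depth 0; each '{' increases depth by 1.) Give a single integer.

Step 1: declare f=64 at depth 0
Step 2: declare e=(read f)=64 at depth 0
Step 3: declare f=(read e)=64 at depth 0
Step 4: declare e=50 at depth 0
Step 5: declare a=(read e)=50 at depth 0
Step 6: declare e=(read f)=64 at depth 0
Step 7: enter scope (depth=1)
Step 8: enter scope (depth=2)
Step 9: declare f=20 at depth 2
Visible at query point: a=50 e=64 f=20

Answer: 2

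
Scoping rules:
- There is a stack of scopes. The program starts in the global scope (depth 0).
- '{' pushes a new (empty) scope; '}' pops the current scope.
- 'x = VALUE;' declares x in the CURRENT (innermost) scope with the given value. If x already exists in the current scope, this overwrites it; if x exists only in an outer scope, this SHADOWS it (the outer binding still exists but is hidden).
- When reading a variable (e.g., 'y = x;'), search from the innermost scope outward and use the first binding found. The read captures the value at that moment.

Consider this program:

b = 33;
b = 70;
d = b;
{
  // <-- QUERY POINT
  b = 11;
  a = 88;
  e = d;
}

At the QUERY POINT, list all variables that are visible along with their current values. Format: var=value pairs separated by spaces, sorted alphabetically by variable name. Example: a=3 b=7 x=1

Answer: b=70 d=70

Derivation:
Step 1: declare b=33 at depth 0
Step 2: declare b=70 at depth 0
Step 3: declare d=(read b)=70 at depth 0
Step 4: enter scope (depth=1)
Visible at query point: b=70 d=70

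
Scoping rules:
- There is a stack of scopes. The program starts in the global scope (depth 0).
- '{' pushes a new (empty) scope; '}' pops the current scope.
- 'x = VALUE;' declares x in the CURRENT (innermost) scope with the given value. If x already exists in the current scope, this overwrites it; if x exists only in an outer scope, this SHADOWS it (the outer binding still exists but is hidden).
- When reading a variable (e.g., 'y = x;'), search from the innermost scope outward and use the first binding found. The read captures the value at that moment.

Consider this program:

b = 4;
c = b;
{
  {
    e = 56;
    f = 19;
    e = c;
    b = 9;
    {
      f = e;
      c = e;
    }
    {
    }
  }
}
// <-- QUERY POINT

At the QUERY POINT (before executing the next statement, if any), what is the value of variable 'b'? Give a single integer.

Answer: 4

Derivation:
Step 1: declare b=4 at depth 0
Step 2: declare c=(read b)=4 at depth 0
Step 3: enter scope (depth=1)
Step 4: enter scope (depth=2)
Step 5: declare e=56 at depth 2
Step 6: declare f=19 at depth 2
Step 7: declare e=(read c)=4 at depth 2
Step 8: declare b=9 at depth 2
Step 9: enter scope (depth=3)
Step 10: declare f=(read e)=4 at depth 3
Step 11: declare c=(read e)=4 at depth 3
Step 12: exit scope (depth=2)
Step 13: enter scope (depth=3)
Step 14: exit scope (depth=2)
Step 15: exit scope (depth=1)
Step 16: exit scope (depth=0)
Visible at query point: b=4 c=4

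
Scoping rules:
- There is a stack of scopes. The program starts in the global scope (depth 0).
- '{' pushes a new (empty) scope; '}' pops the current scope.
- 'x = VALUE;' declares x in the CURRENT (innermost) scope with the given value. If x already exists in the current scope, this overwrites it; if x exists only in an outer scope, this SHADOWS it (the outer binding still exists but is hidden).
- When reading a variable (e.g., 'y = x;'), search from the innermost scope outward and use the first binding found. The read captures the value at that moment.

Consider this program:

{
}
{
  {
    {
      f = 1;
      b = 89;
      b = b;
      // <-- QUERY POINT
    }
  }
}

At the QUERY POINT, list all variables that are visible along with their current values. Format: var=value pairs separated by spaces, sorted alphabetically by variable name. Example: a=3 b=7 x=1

Answer: b=89 f=1

Derivation:
Step 1: enter scope (depth=1)
Step 2: exit scope (depth=0)
Step 3: enter scope (depth=1)
Step 4: enter scope (depth=2)
Step 5: enter scope (depth=3)
Step 6: declare f=1 at depth 3
Step 7: declare b=89 at depth 3
Step 8: declare b=(read b)=89 at depth 3
Visible at query point: b=89 f=1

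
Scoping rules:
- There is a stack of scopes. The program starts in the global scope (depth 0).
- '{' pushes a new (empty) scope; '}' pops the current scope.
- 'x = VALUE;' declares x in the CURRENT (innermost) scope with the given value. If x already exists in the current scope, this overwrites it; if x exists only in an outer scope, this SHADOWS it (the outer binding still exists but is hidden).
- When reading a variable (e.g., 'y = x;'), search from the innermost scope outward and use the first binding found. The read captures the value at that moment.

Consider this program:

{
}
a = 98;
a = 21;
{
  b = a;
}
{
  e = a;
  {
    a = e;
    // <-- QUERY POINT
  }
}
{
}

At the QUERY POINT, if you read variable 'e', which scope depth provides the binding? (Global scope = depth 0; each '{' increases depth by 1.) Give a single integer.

Step 1: enter scope (depth=1)
Step 2: exit scope (depth=0)
Step 3: declare a=98 at depth 0
Step 4: declare a=21 at depth 0
Step 5: enter scope (depth=1)
Step 6: declare b=(read a)=21 at depth 1
Step 7: exit scope (depth=0)
Step 8: enter scope (depth=1)
Step 9: declare e=(read a)=21 at depth 1
Step 10: enter scope (depth=2)
Step 11: declare a=(read e)=21 at depth 2
Visible at query point: a=21 e=21

Answer: 1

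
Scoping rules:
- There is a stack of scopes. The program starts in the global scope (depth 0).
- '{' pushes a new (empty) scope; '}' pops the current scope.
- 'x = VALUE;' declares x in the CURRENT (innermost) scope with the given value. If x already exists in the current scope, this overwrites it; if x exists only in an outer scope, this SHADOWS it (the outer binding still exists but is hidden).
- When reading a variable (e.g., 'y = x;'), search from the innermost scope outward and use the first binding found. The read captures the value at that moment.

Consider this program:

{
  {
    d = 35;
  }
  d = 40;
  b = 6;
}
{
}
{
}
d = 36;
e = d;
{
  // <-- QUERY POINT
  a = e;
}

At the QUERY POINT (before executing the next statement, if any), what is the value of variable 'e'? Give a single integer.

Answer: 36

Derivation:
Step 1: enter scope (depth=1)
Step 2: enter scope (depth=2)
Step 3: declare d=35 at depth 2
Step 4: exit scope (depth=1)
Step 5: declare d=40 at depth 1
Step 6: declare b=6 at depth 1
Step 7: exit scope (depth=0)
Step 8: enter scope (depth=1)
Step 9: exit scope (depth=0)
Step 10: enter scope (depth=1)
Step 11: exit scope (depth=0)
Step 12: declare d=36 at depth 0
Step 13: declare e=(read d)=36 at depth 0
Step 14: enter scope (depth=1)
Visible at query point: d=36 e=36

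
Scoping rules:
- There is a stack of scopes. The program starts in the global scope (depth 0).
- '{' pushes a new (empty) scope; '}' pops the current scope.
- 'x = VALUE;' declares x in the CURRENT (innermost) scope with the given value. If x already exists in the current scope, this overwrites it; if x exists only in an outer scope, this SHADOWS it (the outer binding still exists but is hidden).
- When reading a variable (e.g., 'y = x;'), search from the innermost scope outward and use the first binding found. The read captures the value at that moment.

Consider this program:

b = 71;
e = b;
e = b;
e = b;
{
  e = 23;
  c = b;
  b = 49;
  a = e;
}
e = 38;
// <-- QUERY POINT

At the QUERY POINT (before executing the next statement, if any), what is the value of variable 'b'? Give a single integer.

Step 1: declare b=71 at depth 0
Step 2: declare e=(read b)=71 at depth 0
Step 3: declare e=(read b)=71 at depth 0
Step 4: declare e=(read b)=71 at depth 0
Step 5: enter scope (depth=1)
Step 6: declare e=23 at depth 1
Step 7: declare c=(read b)=71 at depth 1
Step 8: declare b=49 at depth 1
Step 9: declare a=(read e)=23 at depth 1
Step 10: exit scope (depth=0)
Step 11: declare e=38 at depth 0
Visible at query point: b=71 e=38

Answer: 71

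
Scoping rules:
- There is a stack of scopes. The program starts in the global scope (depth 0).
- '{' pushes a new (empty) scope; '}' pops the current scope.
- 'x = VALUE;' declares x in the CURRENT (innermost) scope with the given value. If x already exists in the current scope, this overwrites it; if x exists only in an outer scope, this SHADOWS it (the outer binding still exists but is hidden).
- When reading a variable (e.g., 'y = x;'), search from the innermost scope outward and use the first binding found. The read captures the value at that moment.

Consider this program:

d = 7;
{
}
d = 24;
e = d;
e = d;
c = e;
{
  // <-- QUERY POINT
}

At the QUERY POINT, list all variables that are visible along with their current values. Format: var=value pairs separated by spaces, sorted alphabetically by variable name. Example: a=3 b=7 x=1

Step 1: declare d=7 at depth 0
Step 2: enter scope (depth=1)
Step 3: exit scope (depth=0)
Step 4: declare d=24 at depth 0
Step 5: declare e=(read d)=24 at depth 0
Step 6: declare e=(read d)=24 at depth 0
Step 7: declare c=(read e)=24 at depth 0
Step 8: enter scope (depth=1)
Visible at query point: c=24 d=24 e=24

Answer: c=24 d=24 e=24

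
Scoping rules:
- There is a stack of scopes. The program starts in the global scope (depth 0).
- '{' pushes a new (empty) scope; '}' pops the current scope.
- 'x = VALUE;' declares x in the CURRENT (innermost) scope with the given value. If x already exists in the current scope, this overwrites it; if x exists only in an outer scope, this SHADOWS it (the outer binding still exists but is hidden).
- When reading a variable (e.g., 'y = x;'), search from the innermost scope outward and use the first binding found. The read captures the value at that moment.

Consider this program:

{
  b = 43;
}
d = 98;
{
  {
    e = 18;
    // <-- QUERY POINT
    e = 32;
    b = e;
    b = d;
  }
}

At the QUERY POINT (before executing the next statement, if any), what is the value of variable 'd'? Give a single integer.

Answer: 98

Derivation:
Step 1: enter scope (depth=1)
Step 2: declare b=43 at depth 1
Step 3: exit scope (depth=0)
Step 4: declare d=98 at depth 0
Step 5: enter scope (depth=1)
Step 6: enter scope (depth=2)
Step 7: declare e=18 at depth 2
Visible at query point: d=98 e=18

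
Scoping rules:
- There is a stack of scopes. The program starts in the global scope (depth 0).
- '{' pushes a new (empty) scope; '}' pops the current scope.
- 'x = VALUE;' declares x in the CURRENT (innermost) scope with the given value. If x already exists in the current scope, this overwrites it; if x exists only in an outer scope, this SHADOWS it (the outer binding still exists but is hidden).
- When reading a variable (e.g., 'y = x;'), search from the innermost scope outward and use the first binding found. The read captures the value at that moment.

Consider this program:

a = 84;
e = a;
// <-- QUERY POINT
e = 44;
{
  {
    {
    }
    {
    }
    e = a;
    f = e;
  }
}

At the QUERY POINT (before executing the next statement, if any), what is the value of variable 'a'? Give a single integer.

Answer: 84

Derivation:
Step 1: declare a=84 at depth 0
Step 2: declare e=(read a)=84 at depth 0
Visible at query point: a=84 e=84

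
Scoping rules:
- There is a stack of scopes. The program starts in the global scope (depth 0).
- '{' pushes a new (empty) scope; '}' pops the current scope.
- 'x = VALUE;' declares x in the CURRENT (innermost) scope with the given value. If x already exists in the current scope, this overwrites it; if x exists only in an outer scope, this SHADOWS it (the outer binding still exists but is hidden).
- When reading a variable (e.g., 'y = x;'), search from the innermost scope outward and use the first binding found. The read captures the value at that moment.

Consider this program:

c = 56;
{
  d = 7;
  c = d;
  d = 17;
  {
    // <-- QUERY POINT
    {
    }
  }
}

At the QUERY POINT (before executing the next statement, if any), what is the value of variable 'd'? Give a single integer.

Answer: 17

Derivation:
Step 1: declare c=56 at depth 0
Step 2: enter scope (depth=1)
Step 3: declare d=7 at depth 1
Step 4: declare c=(read d)=7 at depth 1
Step 5: declare d=17 at depth 1
Step 6: enter scope (depth=2)
Visible at query point: c=7 d=17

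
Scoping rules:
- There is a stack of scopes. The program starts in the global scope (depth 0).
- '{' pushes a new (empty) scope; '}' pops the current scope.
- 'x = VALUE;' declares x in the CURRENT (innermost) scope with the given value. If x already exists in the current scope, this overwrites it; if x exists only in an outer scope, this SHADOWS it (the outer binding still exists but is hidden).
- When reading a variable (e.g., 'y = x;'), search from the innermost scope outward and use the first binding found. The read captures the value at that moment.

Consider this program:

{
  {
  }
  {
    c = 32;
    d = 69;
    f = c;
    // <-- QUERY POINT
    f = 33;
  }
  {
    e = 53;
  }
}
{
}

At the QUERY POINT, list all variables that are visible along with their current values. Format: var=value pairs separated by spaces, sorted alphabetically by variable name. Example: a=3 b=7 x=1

Step 1: enter scope (depth=1)
Step 2: enter scope (depth=2)
Step 3: exit scope (depth=1)
Step 4: enter scope (depth=2)
Step 5: declare c=32 at depth 2
Step 6: declare d=69 at depth 2
Step 7: declare f=(read c)=32 at depth 2
Visible at query point: c=32 d=69 f=32

Answer: c=32 d=69 f=32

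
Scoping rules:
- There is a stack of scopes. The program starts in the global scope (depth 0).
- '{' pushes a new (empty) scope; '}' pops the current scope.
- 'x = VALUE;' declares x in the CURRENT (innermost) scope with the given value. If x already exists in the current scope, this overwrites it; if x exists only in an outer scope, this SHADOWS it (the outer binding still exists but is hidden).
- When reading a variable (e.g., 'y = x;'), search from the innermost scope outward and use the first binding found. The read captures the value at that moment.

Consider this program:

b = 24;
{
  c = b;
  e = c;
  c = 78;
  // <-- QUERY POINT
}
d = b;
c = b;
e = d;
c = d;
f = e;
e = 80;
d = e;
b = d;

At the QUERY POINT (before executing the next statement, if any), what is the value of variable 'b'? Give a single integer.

Answer: 24

Derivation:
Step 1: declare b=24 at depth 0
Step 2: enter scope (depth=1)
Step 3: declare c=(read b)=24 at depth 1
Step 4: declare e=(read c)=24 at depth 1
Step 5: declare c=78 at depth 1
Visible at query point: b=24 c=78 e=24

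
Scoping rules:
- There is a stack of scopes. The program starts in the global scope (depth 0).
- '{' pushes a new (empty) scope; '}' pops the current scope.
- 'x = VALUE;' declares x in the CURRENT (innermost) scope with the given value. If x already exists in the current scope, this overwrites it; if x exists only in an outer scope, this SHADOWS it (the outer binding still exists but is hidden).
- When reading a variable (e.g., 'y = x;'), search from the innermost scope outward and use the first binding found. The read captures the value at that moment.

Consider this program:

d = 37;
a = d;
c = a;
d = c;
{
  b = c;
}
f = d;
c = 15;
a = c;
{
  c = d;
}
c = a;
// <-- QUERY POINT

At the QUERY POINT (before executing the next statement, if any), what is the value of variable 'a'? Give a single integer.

Step 1: declare d=37 at depth 0
Step 2: declare a=(read d)=37 at depth 0
Step 3: declare c=(read a)=37 at depth 0
Step 4: declare d=(read c)=37 at depth 0
Step 5: enter scope (depth=1)
Step 6: declare b=(read c)=37 at depth 1
Step 7: exit scope (depth=0)
Step 8: declare f=(read d)=37 at depth 0
Step 9: declare c=15 at depth 0
Step 10: declare a=(read c)=15 at depth 0
Step 11: enter scope (depth=1)
Step 12: declare c=(read d)=37 at depth 1
Step 13: exit scope (depth=0)
Step 14: declare c=(read a)=15 at depth 0
Visible at query point: a=15 c=15 d=37 f=37

Answer: 15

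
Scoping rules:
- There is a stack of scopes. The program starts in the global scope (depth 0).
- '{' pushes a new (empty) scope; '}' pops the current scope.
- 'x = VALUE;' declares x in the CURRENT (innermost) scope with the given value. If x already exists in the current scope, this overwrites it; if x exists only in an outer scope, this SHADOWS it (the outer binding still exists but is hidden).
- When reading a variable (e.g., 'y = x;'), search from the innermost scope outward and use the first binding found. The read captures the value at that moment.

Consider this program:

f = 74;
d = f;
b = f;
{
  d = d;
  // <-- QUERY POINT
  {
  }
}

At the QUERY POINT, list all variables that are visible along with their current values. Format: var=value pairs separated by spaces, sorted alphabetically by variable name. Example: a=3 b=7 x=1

Step 1: declare f=74 at depth 0
Step 2: declare d=(read f)=74 at depth 0
Step 3: declare b=(read f)=74 at depth 0
Step 4: enter scope (depth=1)
Step 5: declare d=(read d)=74 at depth 1
Visible at query point: b=74 d=74 f=74

Answer: b=74 d=74 f=74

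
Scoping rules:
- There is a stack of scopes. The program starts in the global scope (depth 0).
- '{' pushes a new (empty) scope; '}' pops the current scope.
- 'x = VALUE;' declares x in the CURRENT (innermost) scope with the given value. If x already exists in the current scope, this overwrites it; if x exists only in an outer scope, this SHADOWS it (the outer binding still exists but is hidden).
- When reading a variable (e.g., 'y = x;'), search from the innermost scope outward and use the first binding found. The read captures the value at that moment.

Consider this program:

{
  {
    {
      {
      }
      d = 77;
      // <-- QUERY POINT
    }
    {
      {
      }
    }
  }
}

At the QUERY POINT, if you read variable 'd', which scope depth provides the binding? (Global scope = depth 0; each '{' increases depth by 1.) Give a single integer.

Step 1: enter scope (depth=1)
Step 2: enter scope (depth=2)
Step 3: enter scope (depth=3)
Step 4: enter scope (depth=4)
Step 5: exit scope (depth=3)
Step 6: declare d=77 at depth 3
Visible at query point: d=77

Answer: 3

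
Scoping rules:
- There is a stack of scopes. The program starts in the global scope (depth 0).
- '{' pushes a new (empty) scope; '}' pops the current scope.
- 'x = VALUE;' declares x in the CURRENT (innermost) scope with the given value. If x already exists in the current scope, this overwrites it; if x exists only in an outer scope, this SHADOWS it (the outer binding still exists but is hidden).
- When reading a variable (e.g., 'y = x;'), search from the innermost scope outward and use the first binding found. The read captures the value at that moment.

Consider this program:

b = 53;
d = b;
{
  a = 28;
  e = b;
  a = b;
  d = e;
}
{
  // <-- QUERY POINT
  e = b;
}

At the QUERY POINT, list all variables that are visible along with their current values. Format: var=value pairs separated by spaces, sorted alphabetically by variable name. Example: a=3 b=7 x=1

Step 1: declare b=53 at depth 0
Step 2: declare d=(read b)=53 at depth 0
Step 3: enter scope (depth=1)
Step 4: declare a=28 at depth 1
Step 5: declare e=(read b)=53 at depth 1
Step 6: declare a=(read b)=53 at depth 1
Step 7: declare d=(read e)=53 at depth 1
Step 8: exit scope (depth=0)
Step 9: enter scope (depth=1)
Visible at query point: b=53 d=53

Answer: b=53 d=53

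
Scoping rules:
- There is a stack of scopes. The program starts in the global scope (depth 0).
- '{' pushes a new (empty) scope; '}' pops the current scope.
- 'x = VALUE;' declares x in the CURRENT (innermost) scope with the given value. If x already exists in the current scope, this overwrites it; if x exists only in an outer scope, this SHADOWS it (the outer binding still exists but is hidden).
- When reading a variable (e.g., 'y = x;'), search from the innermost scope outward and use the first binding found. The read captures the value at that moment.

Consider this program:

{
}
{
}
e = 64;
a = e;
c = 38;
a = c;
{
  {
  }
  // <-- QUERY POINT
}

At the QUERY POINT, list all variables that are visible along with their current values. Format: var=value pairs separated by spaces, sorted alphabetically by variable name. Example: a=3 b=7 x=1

Answer: a=38 c=38 e=64

Derivation:
Step 1: enter scope (depth=1)
Step 2: exit scope (depth=0)
Step 3: enter scope (depth=1)
Step 4: exit scope (depth=0)
Step 5: declare e=64 at depth 0
Step 6: declare a=(read e)=64 at depth 0
Step 7: declare c=38 at depth 0
Step 8: declare a=(read c)=38 at depth 0
Step 9: enter scope (depth=1)
Step 10: enter scope (depth=2)
Step 11: exit scope (depth=1)
Visible at query point: a=38 c=38 e=64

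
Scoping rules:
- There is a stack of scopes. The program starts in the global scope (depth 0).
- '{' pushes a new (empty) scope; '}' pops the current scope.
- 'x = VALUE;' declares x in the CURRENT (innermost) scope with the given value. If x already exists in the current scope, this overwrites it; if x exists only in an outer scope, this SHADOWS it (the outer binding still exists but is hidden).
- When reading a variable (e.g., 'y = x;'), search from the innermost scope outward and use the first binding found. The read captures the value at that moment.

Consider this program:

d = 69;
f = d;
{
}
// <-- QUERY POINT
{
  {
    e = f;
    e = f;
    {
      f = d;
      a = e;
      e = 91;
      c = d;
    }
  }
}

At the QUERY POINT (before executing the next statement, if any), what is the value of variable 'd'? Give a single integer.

Answer: 69

Derivation:
Step 1: declare d=69 at depth 0
Step 2: declare f=(read d)=69 at depth 0
Step 3: enter scope (depth=1)
Step 4: exit scope (depth=0)
Visible at query point: d=69 f=69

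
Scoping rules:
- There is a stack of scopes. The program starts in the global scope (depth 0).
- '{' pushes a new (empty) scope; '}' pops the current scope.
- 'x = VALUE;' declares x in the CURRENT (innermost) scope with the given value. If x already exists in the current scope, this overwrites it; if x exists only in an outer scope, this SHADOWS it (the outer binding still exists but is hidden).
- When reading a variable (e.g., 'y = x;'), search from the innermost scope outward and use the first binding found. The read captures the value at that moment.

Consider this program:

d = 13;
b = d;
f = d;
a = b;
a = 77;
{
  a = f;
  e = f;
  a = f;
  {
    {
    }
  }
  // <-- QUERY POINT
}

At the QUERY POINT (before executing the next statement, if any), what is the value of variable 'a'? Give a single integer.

Answer: 13

Derivation:
Step 1: declare d=13 at depth 0
Step 2: declare b=(read d)=13 at depth 0
Step 3: declare f=(read d)=13 at depth 0
Step 4: declare a=(read b)=13 at depth 0
Step 5: declare a=77 at depth 0
Step 6: enter scope (depth=1)
Step 7: declare a=(read f)=13 at depth 1
Step 8: declare e=(read f)=13 at depth 1
Step 9: declare a=(read f)=13 at depth 1
Step 10: enter scope (depth=2)
Step 11: enter scope (depth=3)
Step 12: exit scope (depth=2)
Step 13: exit scope (depth=1)
Visible at query point: a=13 b=13 d=13 e=13 f=13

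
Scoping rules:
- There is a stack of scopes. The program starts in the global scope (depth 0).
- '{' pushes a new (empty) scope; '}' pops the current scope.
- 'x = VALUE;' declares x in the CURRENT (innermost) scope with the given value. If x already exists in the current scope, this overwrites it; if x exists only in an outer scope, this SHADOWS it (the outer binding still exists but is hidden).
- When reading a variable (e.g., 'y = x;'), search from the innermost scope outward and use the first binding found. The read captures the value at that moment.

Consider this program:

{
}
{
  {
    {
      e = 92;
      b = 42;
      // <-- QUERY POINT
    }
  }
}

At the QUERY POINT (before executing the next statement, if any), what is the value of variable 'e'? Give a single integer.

Answer: 92

Derivation:
Step 1: enter scope (depth=1)
Step 2: exit scope (depth=0)
Step 3: enter scope (depth=1)
Step 4: enter scope (depth=2)
Step 5: enter scope (depth=3)
Step 6: declare e=92 at depth 3
Step 7: declare b=42 at depth 3
Visible at query point: b=42 e=92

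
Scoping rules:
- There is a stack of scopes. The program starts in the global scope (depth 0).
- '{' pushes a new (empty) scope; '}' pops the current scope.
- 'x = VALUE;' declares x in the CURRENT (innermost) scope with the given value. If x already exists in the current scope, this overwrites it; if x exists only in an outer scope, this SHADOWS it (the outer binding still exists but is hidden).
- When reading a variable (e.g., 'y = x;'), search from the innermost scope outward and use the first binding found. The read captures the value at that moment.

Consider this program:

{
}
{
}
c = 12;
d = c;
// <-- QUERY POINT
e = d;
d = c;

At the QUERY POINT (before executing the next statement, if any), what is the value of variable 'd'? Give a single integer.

Answer: 12

Derivation:
Step 1: enter scope (depth=1)
Step 2: exit scope (depth=0)
Step 3: enter scope (depth=1)
Step 4: exit scope (depth=0)
Step 5: declare c=12 at depth 0
Step 6: declare d=(read c)=12 at depth 0
Visible at query point: c=12 d=12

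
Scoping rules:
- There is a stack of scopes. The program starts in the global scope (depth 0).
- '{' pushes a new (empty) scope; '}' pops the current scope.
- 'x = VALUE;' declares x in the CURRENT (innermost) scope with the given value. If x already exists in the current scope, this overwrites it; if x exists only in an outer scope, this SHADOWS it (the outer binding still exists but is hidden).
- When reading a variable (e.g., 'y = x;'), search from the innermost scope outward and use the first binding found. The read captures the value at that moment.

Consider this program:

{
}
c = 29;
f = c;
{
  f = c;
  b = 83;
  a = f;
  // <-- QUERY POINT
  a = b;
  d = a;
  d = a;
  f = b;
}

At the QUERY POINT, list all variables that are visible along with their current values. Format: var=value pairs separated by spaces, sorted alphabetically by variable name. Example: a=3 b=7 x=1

Answer: a=29 b=83 c=29 f=29

Derivation:
Step 1: enter scope (depth=1)
Step 2: exit scope (depth=0)
Step 3: declare c=29 at depth 0
Step 4: declare f=(read c)=29 at depth 0
Step 5: enter scope (depth=1)
Step 6: declare f=(read c)=29 at depth 1
Step 7: declare b=83 at depth 1
Step 8: declare a=(read f)=29 at depth 1
Visible at query point: a=29 b=83 c=29 f=29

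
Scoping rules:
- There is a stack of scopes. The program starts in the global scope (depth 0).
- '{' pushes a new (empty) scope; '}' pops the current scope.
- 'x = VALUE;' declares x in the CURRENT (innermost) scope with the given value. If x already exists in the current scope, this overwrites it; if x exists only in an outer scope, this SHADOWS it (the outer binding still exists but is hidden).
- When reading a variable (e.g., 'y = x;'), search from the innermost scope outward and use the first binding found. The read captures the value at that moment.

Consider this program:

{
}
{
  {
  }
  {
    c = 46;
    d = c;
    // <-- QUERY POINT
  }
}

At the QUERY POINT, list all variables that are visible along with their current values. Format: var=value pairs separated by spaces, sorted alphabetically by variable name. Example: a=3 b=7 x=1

Answer: c=46 d=46

Derivation:
Step 1: enter scope (depth=1)
Step 2: exit scope (depth=0)
Step 3: enter scope (depth=1)
Step 4: enter scope (depth=2)
Step 5: exit scope (depth=1)
Step 6: enter scope (depth=2)
Step 7: declare c=46 at depth 2
Step 8: declare d=(read c)=46 at depth 2
Visible at query point: c=46 d=46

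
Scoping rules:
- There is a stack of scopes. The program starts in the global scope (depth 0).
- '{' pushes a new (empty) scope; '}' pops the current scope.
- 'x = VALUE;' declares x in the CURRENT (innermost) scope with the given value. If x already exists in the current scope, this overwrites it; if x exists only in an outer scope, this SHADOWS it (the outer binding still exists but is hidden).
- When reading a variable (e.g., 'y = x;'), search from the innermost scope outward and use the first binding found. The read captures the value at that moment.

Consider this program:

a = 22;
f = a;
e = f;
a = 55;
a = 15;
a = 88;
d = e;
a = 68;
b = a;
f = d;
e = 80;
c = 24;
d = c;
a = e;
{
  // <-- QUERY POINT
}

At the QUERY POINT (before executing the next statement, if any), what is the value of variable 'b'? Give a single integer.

Answer: 68

Derivation:
Step 1: declare a=22 at depth 0
Step 2: declare f=(read a)=22 at depth 0
Step 3: declare e=(read f)=22 at depth 0
Step 4: declare a=55 at depth 0
Step 5: declare a=15 at depth 0
Step 6: declare a=88 at depth 0
Step 7: declare d=(read e)=22 at depth 0
Step 8: declare a=68 at depth 0
Step 9: declare b=(read a)=68 at depth 0
Step 10: declare f=(read d)=22 at depth 0
Step 11: declare e=80 at depth 0
Step 12: declare c=24 at depth 0
Step 13: declare d=(read c)=24 at depth 0
Step 14: declare a=(read e)=80 at depth 0
Step 15: enter scope (depth=1)
Visible at query point: a=80 b=68 c=24 d=24 e=80 f=22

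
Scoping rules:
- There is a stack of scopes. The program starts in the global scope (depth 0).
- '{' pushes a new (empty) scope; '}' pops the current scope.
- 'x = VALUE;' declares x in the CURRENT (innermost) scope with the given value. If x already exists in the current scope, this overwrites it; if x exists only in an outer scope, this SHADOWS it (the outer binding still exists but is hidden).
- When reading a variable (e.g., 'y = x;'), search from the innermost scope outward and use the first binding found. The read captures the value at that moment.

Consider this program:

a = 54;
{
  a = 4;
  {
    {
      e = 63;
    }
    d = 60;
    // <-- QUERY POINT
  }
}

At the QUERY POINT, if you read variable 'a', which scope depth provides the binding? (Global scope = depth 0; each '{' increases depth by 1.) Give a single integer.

Answer: 1

Derivation:
Step 1: declare a=54 at depth 0
Step 2: enter scope (depth=1)
Step 3: declare a=4 at depth 1
Step 4: enter scope (depth=2)
Step 5: enter scope (depth=3)
Step 6: declare e=63 at depth 3
Step 7: exit scope (depth=2)
Step 8: declare d=60 at depth 2
Visible at query point: a=4 d=60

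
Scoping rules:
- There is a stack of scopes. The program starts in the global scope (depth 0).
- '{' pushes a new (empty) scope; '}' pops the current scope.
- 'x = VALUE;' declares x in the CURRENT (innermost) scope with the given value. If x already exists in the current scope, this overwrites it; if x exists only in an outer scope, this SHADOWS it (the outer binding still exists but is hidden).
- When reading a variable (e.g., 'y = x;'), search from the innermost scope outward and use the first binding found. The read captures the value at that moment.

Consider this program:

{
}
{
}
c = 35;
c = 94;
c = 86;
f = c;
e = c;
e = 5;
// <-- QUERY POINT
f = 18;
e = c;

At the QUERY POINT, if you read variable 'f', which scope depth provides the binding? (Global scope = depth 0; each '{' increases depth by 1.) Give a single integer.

Step 1: enter scope (depth=1)
Step 2: exit scope (depth=0)
Step 3: enter scope (depth=1)
Step 4: exit scope (depth=0)
Step 5: declare c=35 at depth 0
Step 6: declare c=94 at depth 0
Step 7: declare c=86 at depth 0
Step 8: declare f=(read c)=86 at depth 0
Step 9: declare e=(read c)=86 at depth 0
Step 10: declare e=5 at depth 0
Visible at query point: c=86 e=5 f=86

Answer: 0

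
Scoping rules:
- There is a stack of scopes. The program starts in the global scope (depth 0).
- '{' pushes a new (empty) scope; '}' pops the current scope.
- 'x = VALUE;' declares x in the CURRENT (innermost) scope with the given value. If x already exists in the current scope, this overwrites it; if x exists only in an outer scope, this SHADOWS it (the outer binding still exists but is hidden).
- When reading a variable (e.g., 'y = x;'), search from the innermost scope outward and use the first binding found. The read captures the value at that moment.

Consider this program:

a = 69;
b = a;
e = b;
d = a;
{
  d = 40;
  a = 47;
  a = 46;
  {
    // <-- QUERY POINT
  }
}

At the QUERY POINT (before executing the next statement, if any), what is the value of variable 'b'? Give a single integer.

Answer: 69

Derivation:
Step 1: declare a=69 at depth 0
Step 2: declare b=(read a)=69 at depth 0
Step 3: declare e=(read b)=69 at depth 0
Step 4: declare d=(read a)=69 at depth 0
Step 5: enter scope (depth=1)
Step 6: declare d=40 at depth 1
Step 7: declare a=47 at depth 1
Step 8: declare a=46 at depth 1
Step 9: enter scope (depth=2)
Visible at query point: a=46 b=69 d=40 e=69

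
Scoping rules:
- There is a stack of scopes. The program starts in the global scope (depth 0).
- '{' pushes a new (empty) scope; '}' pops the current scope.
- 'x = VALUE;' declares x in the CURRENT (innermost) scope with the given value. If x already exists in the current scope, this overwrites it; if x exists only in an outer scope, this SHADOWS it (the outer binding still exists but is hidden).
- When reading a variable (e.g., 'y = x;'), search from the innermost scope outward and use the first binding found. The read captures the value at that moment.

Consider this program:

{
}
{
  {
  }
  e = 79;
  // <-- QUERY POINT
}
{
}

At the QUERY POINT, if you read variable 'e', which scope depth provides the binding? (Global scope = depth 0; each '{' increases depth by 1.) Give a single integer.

Answer: 1

Derivation:
Step 1: enter scope (depth=1)
Step 2: exit scope (depth=0)
Step 3: enter scope (depth=1)
Step 4: enter scope (depth=2)
Step 5: exit scope (depth=1)
Step 6: declare e=79 at depth 1
Visible at query point: e=79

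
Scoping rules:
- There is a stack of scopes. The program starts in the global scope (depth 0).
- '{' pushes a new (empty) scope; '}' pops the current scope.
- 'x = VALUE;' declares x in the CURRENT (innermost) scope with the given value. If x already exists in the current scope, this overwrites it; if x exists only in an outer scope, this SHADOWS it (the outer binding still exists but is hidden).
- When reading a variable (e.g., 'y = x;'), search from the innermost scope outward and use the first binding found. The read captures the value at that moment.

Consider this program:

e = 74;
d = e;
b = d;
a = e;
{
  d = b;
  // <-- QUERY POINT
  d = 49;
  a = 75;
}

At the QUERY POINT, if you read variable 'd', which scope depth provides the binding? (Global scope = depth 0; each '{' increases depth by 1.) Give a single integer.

Answer: 1

Derivation:
Step 1: declare e=74 at depth 0
Step 2: declare d=(read e)=74 at depth 0
Step 3: declare b=(read d)=74 at depth 0
Step 4: declare a=(read e)=74 at depth 0
Step 5: enter scope (depth=1)
Step 6: declare d=(read b)=74 at depth 1
Visible at query point: a=74 b=74 d=74 e=74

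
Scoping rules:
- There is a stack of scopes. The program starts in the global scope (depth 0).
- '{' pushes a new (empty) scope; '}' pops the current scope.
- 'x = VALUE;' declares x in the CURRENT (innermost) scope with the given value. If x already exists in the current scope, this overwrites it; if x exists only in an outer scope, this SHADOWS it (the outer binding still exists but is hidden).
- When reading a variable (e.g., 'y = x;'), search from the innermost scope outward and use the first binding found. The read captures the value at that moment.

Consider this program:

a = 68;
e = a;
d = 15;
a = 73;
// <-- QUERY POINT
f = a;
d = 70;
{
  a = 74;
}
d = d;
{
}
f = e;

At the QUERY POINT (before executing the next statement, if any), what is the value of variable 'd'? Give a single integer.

Step 1: declare a=68 at depth 0
Step 2: declare e=(read a)=68 at depth 0
Step 3: declare d=15 at depth 0
Step 4: declare a=73 at depth 0
Visible at query point: a=73 d=15 e=68

Answer: 15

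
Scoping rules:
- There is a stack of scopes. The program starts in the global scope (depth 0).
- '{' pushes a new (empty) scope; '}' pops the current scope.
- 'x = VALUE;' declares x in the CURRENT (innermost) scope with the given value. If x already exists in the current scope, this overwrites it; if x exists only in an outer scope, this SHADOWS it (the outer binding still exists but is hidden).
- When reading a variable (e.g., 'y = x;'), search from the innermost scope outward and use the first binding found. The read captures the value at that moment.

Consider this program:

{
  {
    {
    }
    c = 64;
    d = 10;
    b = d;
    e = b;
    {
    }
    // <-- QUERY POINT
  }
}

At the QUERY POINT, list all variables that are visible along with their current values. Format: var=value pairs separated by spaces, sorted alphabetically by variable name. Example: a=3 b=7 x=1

Answer: b=10 c=64 d=10 e=10

Derivation:
Step 1: enter scope (depth=1)
Step 2: enter scope (depth=2)
Step 3: enter scope (depth=3)
Step 4: exit scope (depth=2)
Step 5: declare c=64 at depth 2
Step 6: declare d=10 at depth 2
Step 7: declare b=(read d)=10 at depth 2
Step 8: declare e=(read b)=10 at depth 2
Step 9: enter scope (depth=3)
Step 10: exit scope (depth=2)
Visible at query point: b=10 c=64 d=10 e=10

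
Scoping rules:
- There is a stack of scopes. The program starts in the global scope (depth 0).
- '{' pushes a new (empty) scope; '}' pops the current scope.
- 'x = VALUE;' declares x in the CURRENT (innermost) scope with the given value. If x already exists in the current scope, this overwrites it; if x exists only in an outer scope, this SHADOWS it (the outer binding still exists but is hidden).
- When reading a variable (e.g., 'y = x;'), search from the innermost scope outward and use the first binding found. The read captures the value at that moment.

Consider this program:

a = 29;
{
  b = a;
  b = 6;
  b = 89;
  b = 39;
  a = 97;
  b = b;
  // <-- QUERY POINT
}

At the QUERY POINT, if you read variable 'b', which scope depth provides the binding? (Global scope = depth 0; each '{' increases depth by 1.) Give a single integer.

Answer: 1

Derivation:
Step 1: declare a=29 at depth 0
Step 2: enter scope (depth=1)
Step 3: declare b=(read a)=29 at depth 1
Step 4: declare b=6 at depth 1
Step 5: declare b=89 at depth 1
Step 6: declare b=39 at depth 1
Step 7: declare a=97 at depth 1
Step 8: declare b=(read b)=39 at depth 1
Visible at query point: a=97 b=39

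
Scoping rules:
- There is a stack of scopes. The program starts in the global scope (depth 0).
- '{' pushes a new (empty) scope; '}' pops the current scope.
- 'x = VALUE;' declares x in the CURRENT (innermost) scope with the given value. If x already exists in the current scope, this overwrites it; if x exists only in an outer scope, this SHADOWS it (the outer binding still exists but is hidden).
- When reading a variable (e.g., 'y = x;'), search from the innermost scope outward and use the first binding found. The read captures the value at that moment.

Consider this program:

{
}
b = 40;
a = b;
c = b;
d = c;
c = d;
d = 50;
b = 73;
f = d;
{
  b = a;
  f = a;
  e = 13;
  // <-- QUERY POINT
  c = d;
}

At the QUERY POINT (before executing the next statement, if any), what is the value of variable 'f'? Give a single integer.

Step 1: enter scope (depth=1)
Step 2: exit scope (depth=0)
Step 3: declare b=40 at depth 0
Step 4: declare a=(read b)=40 at depth 0
Step 5: declare c=(read b)=40 at depth 0
Step 6: declare d=(read c)=40 at depth 0
Step 7: declare c=(read d)=40 at depth 0
Step 8: declare d=50 at depth 0
Step 9: declare b=73 at depth 0
Step 10: declare f=(read d)=50 at depth 0
Step 11: enter scope (depth=1)
Step 12: declare b=(read a)=40 at depth 1
Step 13: declare f=(read a)=40 at depth 1
Step 14: declare e=13 at depth 1
Visible at query point: a=40 b=40 c=40 d=50 e=13 f=40

Answer: 40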